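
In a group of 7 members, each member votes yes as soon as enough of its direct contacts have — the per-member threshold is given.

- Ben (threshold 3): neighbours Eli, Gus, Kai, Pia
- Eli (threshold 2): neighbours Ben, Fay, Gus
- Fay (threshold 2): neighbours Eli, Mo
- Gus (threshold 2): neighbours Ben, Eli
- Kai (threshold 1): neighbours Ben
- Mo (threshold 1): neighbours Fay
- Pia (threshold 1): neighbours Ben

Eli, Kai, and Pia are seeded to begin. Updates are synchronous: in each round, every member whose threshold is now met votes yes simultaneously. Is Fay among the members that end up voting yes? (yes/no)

Round 1 — Eli, Kai, Pia vote yes (initial).
Round 2 — checking thresholds:
  Ben: 3 of 4 neighbours ≥ 3, votes yes.
  Fay: 1 of 2 neighbours < 2, not yet.
  Gus: 1 of 2 neighbours < 2, not yet.
Round 3 — checking thresholds:
  Fay: 1 of 2 neighbours < 2, not yet.
  Gus: 2 of 2 neighbours ≥ 2, votes yes.
Round 4 — no new yes votes; cascade stops.

no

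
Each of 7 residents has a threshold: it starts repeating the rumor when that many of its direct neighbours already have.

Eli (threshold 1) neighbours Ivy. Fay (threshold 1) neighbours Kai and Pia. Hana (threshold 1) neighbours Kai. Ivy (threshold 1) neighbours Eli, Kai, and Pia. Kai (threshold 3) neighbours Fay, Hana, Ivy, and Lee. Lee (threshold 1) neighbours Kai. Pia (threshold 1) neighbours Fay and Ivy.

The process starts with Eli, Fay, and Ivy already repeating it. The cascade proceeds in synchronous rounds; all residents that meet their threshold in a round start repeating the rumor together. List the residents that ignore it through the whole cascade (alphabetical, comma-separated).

Round 1 — Eli, Fay, Ivy start repeating the rumor (initial).
Round 2 — checking thresholds:
  Kai: 2 of 4 neighbours < 3, holds.
  Pia: 2 of 2 neighbours ≥ 1, starts repeating the rumor.
Round 3 — no new spreads; cascade stops.

Hana, Kai, Lee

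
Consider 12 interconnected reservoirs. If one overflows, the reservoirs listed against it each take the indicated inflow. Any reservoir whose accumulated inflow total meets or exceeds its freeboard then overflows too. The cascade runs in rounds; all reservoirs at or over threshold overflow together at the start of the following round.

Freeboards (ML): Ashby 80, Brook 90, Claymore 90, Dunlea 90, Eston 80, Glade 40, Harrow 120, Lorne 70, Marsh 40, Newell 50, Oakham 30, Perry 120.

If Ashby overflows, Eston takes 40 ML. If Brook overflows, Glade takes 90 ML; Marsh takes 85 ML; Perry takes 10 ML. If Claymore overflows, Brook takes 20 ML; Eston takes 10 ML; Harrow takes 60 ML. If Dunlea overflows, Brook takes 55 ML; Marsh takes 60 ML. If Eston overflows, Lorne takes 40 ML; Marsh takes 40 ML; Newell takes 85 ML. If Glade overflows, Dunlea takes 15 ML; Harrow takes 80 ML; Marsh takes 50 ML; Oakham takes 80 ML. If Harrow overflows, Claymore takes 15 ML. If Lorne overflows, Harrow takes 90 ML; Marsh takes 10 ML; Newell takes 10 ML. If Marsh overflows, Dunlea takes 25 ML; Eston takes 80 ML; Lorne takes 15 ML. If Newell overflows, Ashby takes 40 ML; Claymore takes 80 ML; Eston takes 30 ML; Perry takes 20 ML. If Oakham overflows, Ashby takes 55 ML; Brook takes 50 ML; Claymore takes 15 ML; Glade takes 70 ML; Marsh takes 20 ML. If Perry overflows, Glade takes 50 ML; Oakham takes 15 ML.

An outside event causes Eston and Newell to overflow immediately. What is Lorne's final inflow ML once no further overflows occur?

Round 1 — Eston, Newell overflow (initial).
  Ashby: +40 → 40 < 80
  Claymore: +80 → 80 < 90
  Lorne: +40 → 40 < 70
  Marsh: +40 → 40 ≥ 40
  Perry: +20 → 20 < 120
Round 2 — Marsh overflows.
  Dunlea: +25 → 25 < 90
  Lorne: +15 → 55 < 70
No further overflows.

55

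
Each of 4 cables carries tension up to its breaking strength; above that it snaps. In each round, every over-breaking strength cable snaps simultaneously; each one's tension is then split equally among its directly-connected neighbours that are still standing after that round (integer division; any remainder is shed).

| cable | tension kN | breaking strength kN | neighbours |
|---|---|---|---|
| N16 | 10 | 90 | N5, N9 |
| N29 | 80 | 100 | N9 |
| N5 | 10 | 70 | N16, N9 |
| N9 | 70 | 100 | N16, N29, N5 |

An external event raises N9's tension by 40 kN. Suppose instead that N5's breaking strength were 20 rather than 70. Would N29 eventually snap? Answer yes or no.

With N5's breaking strength at 20:
Round 1 — N9 at 110 > 100. N9 snaps.
  N9 sheds 110 kN to N16, N29, N5: 36 each (2 lost).
    N16: 10+36 = 46 ≤ 90
    N29: 80+36 = 116 > 100
    N5: 10+36 = 46 > 20
Round 2 — N29, N5 snap.
  N29 sheds 116 kN: no online neighbours, lost.
  N5 sheds 46 kN to N16: 46 each.
    N16: 46+46 = 92 > 90
Round 3 — N16 snaps.
  N16 sheds 92 kN: no online neighbours, lost.
No further breaks.

yes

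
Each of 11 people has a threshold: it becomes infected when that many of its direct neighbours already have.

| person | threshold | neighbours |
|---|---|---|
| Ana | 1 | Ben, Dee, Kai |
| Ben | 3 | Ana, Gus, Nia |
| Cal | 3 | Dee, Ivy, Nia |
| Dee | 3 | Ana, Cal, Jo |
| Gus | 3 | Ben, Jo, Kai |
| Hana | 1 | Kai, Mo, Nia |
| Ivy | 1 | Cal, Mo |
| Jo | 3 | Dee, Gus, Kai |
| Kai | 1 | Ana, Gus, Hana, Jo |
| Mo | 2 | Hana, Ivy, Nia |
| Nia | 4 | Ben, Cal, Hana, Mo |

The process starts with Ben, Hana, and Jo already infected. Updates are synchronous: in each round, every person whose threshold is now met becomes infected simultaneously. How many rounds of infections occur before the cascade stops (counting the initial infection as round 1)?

Round 1 — Ben, Hana, Jo become infected (initial).
Round 2 — checking thresholds:
  Ana: 1 of 3 neighbours ≥ 1, becomes infected.
  Dee: 1 of 3 neighbours < 3, holds.
  Gus: 2 of 3 neighbours < 3, holds.
  Kai: 2 of 4 neighbours ≥ 1, becomes infected.
  Mo: 1 of 3 neighbours < 2, holds.
  Nia: 2 of 4 neighbours < 4, holds.
Round 3 — checking thresholds:
  Dee: 2 of 3 neighbours < 3, holds.
  Gus: 3 of 3 neighbours ≥ 3, becomes infected.
  Mo: 1 of 3 neighbours < 2, holds.
  Nia: 2 of 4 neighbours < 4, holds.
Round 4 — no new infections; cascade stops.

3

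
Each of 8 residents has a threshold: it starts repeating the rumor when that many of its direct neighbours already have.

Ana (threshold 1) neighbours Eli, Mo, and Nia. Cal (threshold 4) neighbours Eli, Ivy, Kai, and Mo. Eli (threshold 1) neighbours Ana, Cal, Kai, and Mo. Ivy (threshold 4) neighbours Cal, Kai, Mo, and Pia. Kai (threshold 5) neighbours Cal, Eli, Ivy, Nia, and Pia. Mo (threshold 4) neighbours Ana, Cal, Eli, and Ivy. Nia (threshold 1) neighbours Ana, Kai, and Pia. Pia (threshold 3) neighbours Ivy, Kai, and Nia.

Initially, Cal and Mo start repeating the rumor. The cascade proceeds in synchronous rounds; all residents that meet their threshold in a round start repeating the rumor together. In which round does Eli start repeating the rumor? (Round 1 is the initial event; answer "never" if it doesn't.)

2

Round 1 — Cal, Mo start repeating the rumor (initial).
Round 2 — checking thresholds:
  Ana: 1 of 3 neighbours ≥ 1, starts repeating the rumor.
  Eli: 2 of 4 neighbours ≥ 1, starts repeating the rumor.
  Ivy: 2 of 4 neighbours < 4, holds.
  Kai: 1 of 5 neighbours < 5, holds.
Round 3 — checking thresholds:
  Ivy: 2 of 4 neighbours < 4, holds.
  Kai: 2 of 5 neighbours < 5, holds.
  Nia: 1 of 3 neighbours ≥ 1, starts repeating the rumor.
Round 4 — no new spreads; cascade stops.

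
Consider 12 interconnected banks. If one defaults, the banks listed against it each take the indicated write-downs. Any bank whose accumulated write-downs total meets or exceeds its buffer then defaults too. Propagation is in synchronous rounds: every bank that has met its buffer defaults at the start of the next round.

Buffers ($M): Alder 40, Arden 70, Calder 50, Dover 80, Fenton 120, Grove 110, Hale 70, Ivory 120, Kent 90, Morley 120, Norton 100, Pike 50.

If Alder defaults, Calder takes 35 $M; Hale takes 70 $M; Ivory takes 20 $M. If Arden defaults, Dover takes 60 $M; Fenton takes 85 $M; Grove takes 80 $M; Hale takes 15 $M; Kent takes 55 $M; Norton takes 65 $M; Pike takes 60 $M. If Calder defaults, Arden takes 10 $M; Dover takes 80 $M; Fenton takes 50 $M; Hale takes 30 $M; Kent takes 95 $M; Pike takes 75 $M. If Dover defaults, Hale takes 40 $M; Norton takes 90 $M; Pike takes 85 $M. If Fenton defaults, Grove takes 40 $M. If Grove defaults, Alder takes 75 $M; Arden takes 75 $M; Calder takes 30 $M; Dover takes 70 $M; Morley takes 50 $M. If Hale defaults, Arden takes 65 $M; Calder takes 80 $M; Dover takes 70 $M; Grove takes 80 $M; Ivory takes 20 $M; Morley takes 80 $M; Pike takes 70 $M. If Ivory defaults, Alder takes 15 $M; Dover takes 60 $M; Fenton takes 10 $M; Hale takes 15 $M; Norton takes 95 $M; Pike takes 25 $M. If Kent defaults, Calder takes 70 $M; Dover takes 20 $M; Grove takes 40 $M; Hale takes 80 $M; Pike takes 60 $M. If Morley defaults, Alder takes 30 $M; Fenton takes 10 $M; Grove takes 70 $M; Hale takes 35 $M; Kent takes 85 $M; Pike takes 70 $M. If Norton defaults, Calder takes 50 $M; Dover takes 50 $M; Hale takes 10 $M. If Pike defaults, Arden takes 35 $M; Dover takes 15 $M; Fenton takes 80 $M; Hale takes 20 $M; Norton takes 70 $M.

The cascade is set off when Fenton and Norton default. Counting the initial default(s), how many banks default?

Round 1 — Fenton, Norton default (initial).
  Calder: +50 → 50 ≥ 50
  Dover: +50 → 50 < 80
  Grove: +40 → 40 < 110
  Hale: +10 → 10 < 70
Round 2 — Calder defaults.
  Arden: +10 → 10 < 70
  Dover: +80 → 130 ≥ 80
  Hale: +30 → 40 < 70
  Kent: +95 → 95 ≥ 90
  Pike: +75 → 75 ≥ 50
Round 3 — Dover, Kent, Pike default.
  Arden: +35 → 45 < 70
  Grove: +40 → 80 < 110
  Hale: +40+80+20 → 180 ≥ 70
Round 4 — Hale defaults.
  Arden: +65 → 110 ≥ 70
  Grove: +80 → 160 ≥ 110
  Ivory: +20 → 20 < 120
  Morley: +80 → 80 < 120
Round 5 — Arden, Grove default.
  Alder: +75 → 75 ≥ 40
  Morley: +50 → 130 ≥ 120
Round 6 — Alder, Morley default.
  Ivory: +20 → 40 < 120
No further defaults.

11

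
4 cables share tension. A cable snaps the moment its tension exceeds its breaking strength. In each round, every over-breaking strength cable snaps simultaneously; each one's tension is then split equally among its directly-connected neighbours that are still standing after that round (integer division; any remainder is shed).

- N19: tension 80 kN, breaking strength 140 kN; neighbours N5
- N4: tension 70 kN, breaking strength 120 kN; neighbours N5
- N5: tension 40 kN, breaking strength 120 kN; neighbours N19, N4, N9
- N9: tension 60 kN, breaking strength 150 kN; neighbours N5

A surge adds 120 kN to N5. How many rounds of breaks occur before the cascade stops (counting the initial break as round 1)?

Round 1 — N5 at 160 > 120. N5 snaps.
  N5 sheds 160 kN to N19, N4, N9: 53 each (1 lost).
    N19: 80+53 = 133 ≤ 140
    N4: 70+53 = 123 > 120
    N9: 60+53 = 113 ≤ 150
Round 2 — N4 snaps.
  N4 sheds 123 kN: no online neighbours, lost.
No further breaks.

2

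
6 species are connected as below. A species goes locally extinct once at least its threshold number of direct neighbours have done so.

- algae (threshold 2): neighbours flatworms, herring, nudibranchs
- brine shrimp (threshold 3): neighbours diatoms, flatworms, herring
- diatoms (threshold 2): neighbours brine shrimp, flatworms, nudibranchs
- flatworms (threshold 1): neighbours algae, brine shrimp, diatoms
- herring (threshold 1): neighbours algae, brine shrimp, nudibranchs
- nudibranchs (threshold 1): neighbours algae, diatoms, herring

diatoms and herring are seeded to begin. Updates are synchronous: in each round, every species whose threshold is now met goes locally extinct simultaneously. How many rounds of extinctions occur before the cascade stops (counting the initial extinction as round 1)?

3

Round 1 — diatoms, herring go locally extinct (initial).
Round 2 — checking thresholds:
  algae: 1 of 3 neighbours < 2, below threshold.
  brine shrimp: 2 of 3 neighbours < 3, below threshold.
  flatworms: 1 of 3 neighbours ≥ 1, goes locally extinct.
  nudibranchs: 2 of 3 neighbours ≥ 1, goes locally extinct.
Round 3 — checking thresholds:
  algae: 3 of 3 neighbours ≥ 2, goes locally extinct.
  brine shrimp: 3 of 3 neighbours ≥ 3, goes locally extinct.
Round 4 — no new extinctions; cascade stops.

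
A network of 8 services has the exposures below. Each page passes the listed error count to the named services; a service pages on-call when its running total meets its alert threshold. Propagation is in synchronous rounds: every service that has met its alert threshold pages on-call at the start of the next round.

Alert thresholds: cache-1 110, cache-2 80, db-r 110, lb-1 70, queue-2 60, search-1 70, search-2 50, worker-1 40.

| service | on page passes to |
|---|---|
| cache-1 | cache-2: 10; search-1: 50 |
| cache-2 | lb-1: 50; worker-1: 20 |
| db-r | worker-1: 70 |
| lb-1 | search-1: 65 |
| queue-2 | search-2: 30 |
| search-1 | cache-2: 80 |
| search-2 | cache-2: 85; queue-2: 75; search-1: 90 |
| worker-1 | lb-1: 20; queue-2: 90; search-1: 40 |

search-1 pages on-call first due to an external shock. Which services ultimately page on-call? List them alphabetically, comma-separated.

cache-2, search-1

Round 1 — search-1 pages on-call (initial).
  cache-2: +80 → 80 ≥ 80
Round 2 — cache-2 pages on-call.
  lb-1: +50 → 50 < 70
  worker-1: +20 → 20 < 40
No further pages.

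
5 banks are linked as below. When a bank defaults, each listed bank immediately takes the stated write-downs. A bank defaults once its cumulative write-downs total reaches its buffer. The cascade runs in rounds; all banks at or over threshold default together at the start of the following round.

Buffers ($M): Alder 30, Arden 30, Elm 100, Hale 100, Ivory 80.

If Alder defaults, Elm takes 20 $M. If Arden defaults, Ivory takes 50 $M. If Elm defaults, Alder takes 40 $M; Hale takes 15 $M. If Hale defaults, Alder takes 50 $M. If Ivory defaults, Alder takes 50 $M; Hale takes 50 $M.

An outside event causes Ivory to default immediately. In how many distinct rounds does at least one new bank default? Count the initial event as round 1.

2

Round 1 — Ivory defaults (initial).
  Alder: +50 → 50 ≥ 30
  Hale: +50 → 50 < 100
Round 2 — Alder defaults.
  Elm: +20 → 20 < 100
No further defaults.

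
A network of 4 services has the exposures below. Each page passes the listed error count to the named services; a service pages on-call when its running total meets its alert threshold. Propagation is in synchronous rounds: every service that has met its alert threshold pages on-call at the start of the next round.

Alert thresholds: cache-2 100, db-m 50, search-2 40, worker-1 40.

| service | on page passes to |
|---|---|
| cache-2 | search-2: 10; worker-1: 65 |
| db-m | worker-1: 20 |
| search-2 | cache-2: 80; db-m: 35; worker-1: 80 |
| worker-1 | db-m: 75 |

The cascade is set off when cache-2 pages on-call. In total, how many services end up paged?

Round 1 — cache-2 pages on-call (initial).
  search-2: +10 → 10 < 40
  worker-1: +65 → 65 ≥ 40
Round 2 — worker-1 pages on-call.
  db-m: +75 → 75 ≥ 50
Round 3 — db-m pages on-call.
No further pages.

3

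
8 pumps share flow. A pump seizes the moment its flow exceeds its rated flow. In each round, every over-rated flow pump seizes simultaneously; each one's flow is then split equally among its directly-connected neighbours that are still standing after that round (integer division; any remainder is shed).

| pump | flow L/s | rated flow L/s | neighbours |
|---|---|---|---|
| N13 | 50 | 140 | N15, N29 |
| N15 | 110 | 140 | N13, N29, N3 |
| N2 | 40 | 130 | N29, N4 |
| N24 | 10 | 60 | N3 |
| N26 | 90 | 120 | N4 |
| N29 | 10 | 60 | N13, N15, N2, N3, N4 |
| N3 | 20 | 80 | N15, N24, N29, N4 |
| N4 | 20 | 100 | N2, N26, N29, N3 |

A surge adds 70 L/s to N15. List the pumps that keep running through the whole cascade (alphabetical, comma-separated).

Round 1 — N15 at 180 > 140. N15 seizes.
  N15 sheds 180 L/s to N13, N29, N3: 60 each.
    N13: 50+60 = 110 ≤ 140
    N29: 10+60 = 70 > 60
    N3: 20+60 = 80 ≤ 80
Round 2 — N29 seizes.
  N29 sheds 70 L/s to N13, N2, N3, N4: 17 each (2 lost).
    N13: 110+17 = 127 ≤ 140
    N2: 40+17 = 57 ≤ 130
    N3: 80+17 = 97 > 80
    N4: 20+17 = 37 ≤ 100
Round 3 — N3 seizes.
  N3 sheds 97 L/s to N24, N4: 48 each (1 lost).
    N24: 10+48 = 58 ≤ 60
    N4: 37+48 = 85 ≤ 100
No further seizures.

N13, N2, N24, N26, N4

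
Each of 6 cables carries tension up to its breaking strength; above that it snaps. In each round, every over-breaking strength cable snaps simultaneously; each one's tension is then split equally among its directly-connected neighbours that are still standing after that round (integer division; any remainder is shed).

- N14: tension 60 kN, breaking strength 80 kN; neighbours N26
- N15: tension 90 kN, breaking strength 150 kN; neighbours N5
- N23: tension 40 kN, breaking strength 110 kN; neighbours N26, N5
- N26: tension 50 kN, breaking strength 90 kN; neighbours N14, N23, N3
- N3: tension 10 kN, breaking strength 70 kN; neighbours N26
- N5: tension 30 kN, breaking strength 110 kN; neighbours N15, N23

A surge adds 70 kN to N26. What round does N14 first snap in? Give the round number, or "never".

2

Round 1 — N26 at 120 > 90. N26 snaps.
  N26 sheds 120 kN to N14, N23, N3: 40 each.
    N14: 60+40 = 100 > 80
    N23: 40+40 = 80 ≤ 110
    N3: 10+40 = 50 ≤ 70
Round 2 — N14 snaps.
  N14 sheds 100 kN: no online neighbours, lost.
No further breaks.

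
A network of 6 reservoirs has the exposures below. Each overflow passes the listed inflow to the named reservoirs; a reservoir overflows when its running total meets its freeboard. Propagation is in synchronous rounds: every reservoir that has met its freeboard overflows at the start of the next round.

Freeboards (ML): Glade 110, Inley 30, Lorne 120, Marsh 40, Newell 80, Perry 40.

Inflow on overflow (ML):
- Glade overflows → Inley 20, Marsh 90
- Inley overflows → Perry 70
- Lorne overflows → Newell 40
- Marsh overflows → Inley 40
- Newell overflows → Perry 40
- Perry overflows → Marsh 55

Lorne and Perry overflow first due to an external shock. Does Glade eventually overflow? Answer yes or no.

no

Round 1 — Lorne, Perry overflow (initial).
  Marsh: +55 → 55 ≥ 40
  Newell: +40 → 40 < 80
Round 2 — Marsh overflows.
  Inley: +40 → 40 ≥ 30
Round 3 — Inley overflows.
No further overflows.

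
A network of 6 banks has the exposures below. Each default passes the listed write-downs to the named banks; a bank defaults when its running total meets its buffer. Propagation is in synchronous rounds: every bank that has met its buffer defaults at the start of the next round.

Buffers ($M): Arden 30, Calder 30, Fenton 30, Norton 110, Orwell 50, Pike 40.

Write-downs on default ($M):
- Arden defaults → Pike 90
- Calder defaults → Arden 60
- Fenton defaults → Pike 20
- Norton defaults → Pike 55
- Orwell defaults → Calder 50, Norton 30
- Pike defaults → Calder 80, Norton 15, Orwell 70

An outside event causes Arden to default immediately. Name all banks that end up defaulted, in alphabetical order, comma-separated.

Round 1 — Arden defaults (initial).
  Pike: +90 → 90 ≥ 40
Round 2 — Pike defaults.
  Calder: +80 → 80 ≥ 30
  Norton: +15 → 15 < 110
  Orwell: +70 → 70 ≥ 50
Round 3 — Calder, Orwell default.
  Norton: +30 → 45 < 110
No further defaults.

Arden, Calder, Orwell, Pike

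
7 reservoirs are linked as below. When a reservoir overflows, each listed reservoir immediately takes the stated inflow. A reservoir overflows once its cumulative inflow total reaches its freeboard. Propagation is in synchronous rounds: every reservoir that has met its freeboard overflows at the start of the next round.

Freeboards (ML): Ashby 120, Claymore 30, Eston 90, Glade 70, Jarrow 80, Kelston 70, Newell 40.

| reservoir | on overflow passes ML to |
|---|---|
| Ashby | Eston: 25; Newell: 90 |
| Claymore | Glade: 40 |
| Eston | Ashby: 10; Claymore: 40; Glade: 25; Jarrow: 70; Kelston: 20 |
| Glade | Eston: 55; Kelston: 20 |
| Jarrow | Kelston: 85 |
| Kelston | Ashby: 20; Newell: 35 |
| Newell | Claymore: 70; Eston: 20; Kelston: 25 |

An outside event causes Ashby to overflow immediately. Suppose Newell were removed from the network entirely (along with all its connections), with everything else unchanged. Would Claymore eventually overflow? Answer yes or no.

no

With Newell removed:
Round 1 — Ashby overflows (initial).
  Eston: +25 → 25 < 90
No further overflows.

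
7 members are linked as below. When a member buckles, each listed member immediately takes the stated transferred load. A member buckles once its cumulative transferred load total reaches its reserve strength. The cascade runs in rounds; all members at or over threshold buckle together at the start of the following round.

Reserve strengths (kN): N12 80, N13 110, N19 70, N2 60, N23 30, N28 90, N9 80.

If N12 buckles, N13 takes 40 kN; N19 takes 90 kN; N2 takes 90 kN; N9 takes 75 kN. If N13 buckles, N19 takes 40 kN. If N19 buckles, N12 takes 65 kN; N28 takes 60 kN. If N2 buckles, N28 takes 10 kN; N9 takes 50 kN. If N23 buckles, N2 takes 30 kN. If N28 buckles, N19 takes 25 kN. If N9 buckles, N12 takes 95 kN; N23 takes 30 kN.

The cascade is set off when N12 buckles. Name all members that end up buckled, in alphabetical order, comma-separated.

N12, N19, N2, N23, N9

Round 1 — N12 buckles (initial).
  N13: +40 → 40 < 110
  N19: +90 → 90 ≥ 70
  N2: +90 → 90 ≥ 60
  N9: +75 → 75 < 80
Round 2 — N19, N2 buckle.
  N28: +60+10 → 70 < 90
  N9: +50 → 125 ≥ 80
Round 3 — N9 buckles.
  N23: +30 → 30 ≥ 30
Round 4 — N23 buckles.
No further bucklings.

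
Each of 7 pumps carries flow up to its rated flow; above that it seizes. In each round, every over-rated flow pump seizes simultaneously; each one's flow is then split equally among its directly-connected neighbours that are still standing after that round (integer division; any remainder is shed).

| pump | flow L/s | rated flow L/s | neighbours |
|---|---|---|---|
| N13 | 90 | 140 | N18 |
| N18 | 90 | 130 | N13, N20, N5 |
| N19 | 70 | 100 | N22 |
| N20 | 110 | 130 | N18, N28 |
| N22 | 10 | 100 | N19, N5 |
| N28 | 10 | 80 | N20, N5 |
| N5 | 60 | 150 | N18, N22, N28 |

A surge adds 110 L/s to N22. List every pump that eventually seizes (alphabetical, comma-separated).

Round 1 — N22 at 120 > 100. N22 seizes.
  N22 sheds 120 L/s to N19, N5: 60 each.
    N19: 70+60 = 130 > 100
    N5: 60+60 = 120 ≤ 150
Round 2 — N19 seizes.
  N19 sheds 130 L/s: no online neighbours, lost.
No further seizures.

N19, N22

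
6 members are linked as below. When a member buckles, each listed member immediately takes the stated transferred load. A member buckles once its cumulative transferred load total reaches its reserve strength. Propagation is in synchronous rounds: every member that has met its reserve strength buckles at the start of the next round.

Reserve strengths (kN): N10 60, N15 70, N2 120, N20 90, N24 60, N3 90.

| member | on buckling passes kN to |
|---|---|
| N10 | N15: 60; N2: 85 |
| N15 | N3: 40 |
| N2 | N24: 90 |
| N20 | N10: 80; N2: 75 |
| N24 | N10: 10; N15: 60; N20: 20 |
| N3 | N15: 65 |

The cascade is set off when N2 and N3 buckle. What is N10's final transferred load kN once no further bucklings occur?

Round 1 — N2, N3 buckle (initial).
  N15: +65 → 65 < 70
  N24: +90 → 90 ≥ 60
Round 2 — N24 buckles.
  N10: +10 → 10 < 60
  N15: +60 → 125 ≥ 70
  N20: +20 → 20 < 90
Round 3 — N15 buckles.
No further bucklings.

10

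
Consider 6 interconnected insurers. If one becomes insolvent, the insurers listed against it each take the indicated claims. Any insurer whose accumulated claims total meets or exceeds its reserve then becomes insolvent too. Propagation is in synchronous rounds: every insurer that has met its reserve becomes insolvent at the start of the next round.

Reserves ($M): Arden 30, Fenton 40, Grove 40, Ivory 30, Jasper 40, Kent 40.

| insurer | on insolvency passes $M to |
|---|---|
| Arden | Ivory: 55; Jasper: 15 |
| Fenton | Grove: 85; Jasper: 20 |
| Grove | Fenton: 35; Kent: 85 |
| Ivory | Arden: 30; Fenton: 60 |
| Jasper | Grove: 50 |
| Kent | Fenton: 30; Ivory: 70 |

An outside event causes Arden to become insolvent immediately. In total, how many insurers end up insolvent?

Round 1 — Arden becomes insolvent (initial).
  Ivory: +55 → 55 ≥ 30
  Jasper: +15 → 15 < 40
Round 2 — Ivory becomes insolvent.
  Fenton: +60 → 60 ≥ 40
Round 3 — Fenton becomes insolvent.
  Grove: +85 → 85 ≥ 40
  Jasper: +20 → 35 < 40
Round 4 — Grove becomes insolvent.
  Kent: +85 → 85 ≥ 40
Round 5 — Kent becomes insolvent.
No further insolvencies.

5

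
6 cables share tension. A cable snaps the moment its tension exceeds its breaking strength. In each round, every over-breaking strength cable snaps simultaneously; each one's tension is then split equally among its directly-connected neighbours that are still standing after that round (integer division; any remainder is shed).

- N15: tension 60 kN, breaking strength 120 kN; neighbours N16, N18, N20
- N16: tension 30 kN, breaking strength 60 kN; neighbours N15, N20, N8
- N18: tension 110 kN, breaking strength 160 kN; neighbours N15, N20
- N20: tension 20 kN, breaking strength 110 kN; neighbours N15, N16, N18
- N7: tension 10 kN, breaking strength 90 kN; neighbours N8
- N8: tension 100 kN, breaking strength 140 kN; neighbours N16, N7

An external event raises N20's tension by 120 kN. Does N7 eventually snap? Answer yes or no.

Round 1 — N20 at 140 > 110. N20 snaps.
  N20 sheds 140 kN to N15, N16, N18: 46 each (2 lost).
    N15: 60+46 = 106 ≤ 120
    N16: 30+46 = 76 > 60
    N18: 110+46 = 156 ≤ 160
Round 2 — N16 snaps.
  N16 sheds 76 kN to N15, N8: 38 each.
    N15: 106+38 = 144 > 120
    N8: 100+38 = 138 ≤ 140
Round 3 — N15 snaps.
  N15 sheds 144 kN to N18: 144 each.
    N18: 156+144 = 300 > 160
Round 4 — N18 snaps.
  N18 sheds 300 kN: no online neighbours, lost.
No further breaks.

no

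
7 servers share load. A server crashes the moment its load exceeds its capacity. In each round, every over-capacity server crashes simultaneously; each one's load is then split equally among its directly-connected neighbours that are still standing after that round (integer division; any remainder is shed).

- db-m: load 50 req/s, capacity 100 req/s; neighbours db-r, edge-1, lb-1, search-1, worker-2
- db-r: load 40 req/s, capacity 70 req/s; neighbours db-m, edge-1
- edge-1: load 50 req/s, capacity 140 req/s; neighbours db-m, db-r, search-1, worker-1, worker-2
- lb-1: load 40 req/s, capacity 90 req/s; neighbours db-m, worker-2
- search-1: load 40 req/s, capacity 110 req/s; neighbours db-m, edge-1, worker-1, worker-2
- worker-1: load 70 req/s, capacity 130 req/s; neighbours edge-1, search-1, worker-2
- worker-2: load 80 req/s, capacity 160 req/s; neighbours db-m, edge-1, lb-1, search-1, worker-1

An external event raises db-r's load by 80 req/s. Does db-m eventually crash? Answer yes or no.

yes

Round 1 — db-r at 120 > 70. db-r crashes.
  db-r sheds 120 req/s to db-m, edge-1: 60 each.
    db-m: 50+60 = 110 > 100
    edge-1: 50+60 = 110 ≤ 140
Round 2 — db-m crashes.
  db-m sheds 110 req/s to edge-1, lb-1, search-1, worker-2: 27 each (2 lost).
    edge-1: 110+27 = 137 ≤ 140
    lb-1: 40+27 = 67 ≤ 90
    search-1: 40+27 = 67 ≤ 110
    worker-2: 80+27 = 107 ≤ 160
No further crashes.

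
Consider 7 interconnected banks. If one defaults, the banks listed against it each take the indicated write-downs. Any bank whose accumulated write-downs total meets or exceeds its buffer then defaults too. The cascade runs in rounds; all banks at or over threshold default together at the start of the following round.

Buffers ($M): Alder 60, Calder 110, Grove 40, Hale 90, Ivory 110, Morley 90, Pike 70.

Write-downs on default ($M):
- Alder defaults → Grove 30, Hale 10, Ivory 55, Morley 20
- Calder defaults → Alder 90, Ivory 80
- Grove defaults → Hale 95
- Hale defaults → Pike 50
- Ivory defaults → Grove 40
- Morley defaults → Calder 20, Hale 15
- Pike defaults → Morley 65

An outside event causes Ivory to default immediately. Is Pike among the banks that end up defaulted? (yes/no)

no

Round 1 — Ivory defaults (initial).
  Grove: +40 → 40 ≥ 40
Round 2 — Grove defaults.
  Hale: +95 → 95 ≥ 90
Round 3 — Hale defaults.
  Pike: +50 → 50 < 70
No further defaults.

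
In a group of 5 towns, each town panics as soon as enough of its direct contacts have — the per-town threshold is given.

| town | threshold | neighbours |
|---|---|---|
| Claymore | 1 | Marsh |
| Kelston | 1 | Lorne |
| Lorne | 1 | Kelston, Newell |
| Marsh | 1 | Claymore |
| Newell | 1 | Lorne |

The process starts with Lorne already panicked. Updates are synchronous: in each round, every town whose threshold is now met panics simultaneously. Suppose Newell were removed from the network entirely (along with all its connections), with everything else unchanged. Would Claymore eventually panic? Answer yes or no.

With Newell removed:
Round 1 — Lorne panics (initial).
Round 2 — checking thresholds:
  Kelston: 1 of 1 neighbours ≥ 1, panics.
Round 3 — no new panics; cascade stops.

no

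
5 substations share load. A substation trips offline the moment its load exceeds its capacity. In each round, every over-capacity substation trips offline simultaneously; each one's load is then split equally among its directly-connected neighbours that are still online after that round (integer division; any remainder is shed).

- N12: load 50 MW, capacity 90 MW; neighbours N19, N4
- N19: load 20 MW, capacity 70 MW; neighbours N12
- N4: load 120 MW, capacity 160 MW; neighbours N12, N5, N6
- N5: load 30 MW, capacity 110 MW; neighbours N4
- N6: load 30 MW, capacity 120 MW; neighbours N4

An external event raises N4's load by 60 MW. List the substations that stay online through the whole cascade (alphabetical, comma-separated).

N5, N6

Round 1 — N4 at 180 > 160. N4 trips offline.
  N4 sheds 180 MW to N12, N5, N6: 60 each.
    N12: 50+60 = 110 > 90
    N5: 30+60 = 90 ≤ 110
    N6: 30+60 = 90 ≤ 120
Round 2 — N12 trips offline.
  N12 sheds 110 MW to N19: 110 each.
    N19: 20+110 = 130 > 70
Round 3 — N19 trips offline.
  N19 sheds 130 MW: no online neighbours, lost.
No further trips.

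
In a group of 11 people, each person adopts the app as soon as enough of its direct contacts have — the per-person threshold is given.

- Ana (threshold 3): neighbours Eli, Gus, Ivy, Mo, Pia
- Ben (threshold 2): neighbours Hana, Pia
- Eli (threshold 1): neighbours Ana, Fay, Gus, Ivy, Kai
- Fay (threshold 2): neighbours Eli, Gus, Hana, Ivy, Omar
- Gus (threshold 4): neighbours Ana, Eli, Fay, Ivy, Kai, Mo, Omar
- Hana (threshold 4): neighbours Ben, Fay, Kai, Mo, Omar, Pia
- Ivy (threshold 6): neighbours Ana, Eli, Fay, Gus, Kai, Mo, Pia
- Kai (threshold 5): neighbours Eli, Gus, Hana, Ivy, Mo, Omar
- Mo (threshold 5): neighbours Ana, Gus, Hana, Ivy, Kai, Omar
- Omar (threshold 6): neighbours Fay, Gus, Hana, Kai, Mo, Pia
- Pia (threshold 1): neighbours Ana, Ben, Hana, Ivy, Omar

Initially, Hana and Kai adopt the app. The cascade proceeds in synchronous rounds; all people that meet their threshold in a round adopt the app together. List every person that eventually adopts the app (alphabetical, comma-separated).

Round 1 — Hana, Kai adopt the app (initial).
Round 2 — checking thresholds:
  Ben: 1 of 2 neighbours < 2, below threshold.
  Eli: 1 of 5 neighbours ≥ 1, adopts the app.
  Fay: 1 of 5 neighbours < 2, below threshold.
  Gus: 1 of 7 neighbours < 4, below threshold.
  Ivy: 1 of 7 neighbours < 6, below threshold.
  Mo: 2 of 6 neighbours < 5, below threshold.
  Omar: 2 of 6 neighbours < 6, below threshold.
  Pia: 1 of 5 neighbours ≥ 1, adopts the app.
Round 3 — checking thresholds:
  Ana: 2 of 5 neighbours < 3, below threshold.
  Ben: 2 of 2 neighbours ≥ 2, adopts the app.
  Fay: 2 of 5 neighbours ≥ 2, adopts the app.
  Gus: 2 of 7 neighbours < 4, below threshold.
  Ivy: 3 of 7 neighbours < 6, below threshold.
  Mo: 2 of 6 neighbours < 5, below threshold.
  Omar: 3 of 6 neighbours < 6, below threshold.
Round 4 — no new adoptions; cascade stops.

Ben, Eli, Fay, Hana, Kai, Pia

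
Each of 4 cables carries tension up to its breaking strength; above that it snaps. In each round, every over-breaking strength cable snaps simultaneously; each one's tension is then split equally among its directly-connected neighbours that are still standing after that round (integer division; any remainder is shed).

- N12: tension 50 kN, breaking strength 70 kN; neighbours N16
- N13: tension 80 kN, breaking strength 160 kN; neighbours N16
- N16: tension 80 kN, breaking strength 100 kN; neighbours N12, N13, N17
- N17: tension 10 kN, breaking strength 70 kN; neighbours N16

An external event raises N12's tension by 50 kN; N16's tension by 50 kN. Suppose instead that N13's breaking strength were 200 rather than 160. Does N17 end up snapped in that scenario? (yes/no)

With N13's breaking strength at 200:
Round 1 — N12 at 100 > 70; N16 at 130 > 100. N12, N16 snap.
  N12 sheds 100 kN: no online neighbours, lost.
  N16 sheds 130 kN to N13, N17: 65 each.
    N13: 80+65 = 145 ≤ 200
    N17: 10+65 = 75 > 70
Round 2 — N17 snaps.
  N17 sheds 75 kN: no online neighbours, lost.
No further breaks.

yes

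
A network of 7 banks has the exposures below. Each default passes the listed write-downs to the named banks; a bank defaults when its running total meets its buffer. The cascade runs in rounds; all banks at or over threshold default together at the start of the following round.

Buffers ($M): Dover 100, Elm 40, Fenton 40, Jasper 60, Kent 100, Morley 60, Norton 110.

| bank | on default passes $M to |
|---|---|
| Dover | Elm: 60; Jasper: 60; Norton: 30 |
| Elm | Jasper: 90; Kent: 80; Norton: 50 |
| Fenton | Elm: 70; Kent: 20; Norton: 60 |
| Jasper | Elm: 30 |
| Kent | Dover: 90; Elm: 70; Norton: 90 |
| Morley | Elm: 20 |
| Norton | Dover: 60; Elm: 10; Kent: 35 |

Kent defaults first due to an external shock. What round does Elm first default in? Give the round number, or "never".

2

Round 1 — Kent defaults (initial).
  Dover: +90 → 90 < 100
  Elm: +70 → 70 ≥ 40
  Norton: +90 → 90 < 110
Round 2 — Elm defaults.
  Jasper: +90 → 90 ≥ 60
  Norton: +50 → 140 ≥ 110
Round 3 — Jasper, Norton default.
  Dover: +60 → 150 ≥ 100
Round 4 — Dover defaults.
No further defaults.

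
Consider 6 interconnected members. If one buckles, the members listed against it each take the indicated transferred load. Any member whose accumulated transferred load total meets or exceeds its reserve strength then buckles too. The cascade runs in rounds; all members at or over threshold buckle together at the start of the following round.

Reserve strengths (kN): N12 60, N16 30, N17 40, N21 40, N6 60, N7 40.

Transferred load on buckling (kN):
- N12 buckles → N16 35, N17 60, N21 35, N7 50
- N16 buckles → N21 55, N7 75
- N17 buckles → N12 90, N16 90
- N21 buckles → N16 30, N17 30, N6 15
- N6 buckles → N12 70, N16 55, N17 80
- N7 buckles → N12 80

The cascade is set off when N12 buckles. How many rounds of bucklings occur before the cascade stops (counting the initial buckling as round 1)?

3

Round 1 — N12 buckles (initial).
  N16: +35 → 35 ≥ 30
  N17: +60 → 60 ≥ 40
  N21: +35 → 35 < 40
  N7: +50 → 50 ≥ 40
Round 2 — N16, N17, N7 buckle.
  N21: +55 → 90 ≥ 40
Round 3 — N21 buckles.
  N6: +15 → 15 < 60
No further bucklings.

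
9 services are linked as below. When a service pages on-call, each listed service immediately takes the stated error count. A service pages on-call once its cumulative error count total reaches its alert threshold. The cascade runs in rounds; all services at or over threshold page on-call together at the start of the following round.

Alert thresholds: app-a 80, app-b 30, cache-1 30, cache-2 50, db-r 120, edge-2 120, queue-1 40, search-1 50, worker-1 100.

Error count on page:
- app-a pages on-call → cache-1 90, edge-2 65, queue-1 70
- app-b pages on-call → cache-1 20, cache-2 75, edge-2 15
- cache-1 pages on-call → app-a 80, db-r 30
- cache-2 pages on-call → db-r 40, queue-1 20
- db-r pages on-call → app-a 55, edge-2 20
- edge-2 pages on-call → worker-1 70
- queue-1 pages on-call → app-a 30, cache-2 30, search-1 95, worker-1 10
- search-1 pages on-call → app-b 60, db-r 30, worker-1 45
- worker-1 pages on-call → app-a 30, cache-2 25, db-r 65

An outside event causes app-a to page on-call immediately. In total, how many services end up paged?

6

Round 1 — app-a pages on-call (initial).
  cache-1: +90 → 90 ≥ 30
  edge-2: +65 → 65 < 120
  queue-1: +70 → 70 ≥ 40
Round 2 — cache-1, queue-1 page on-call.
  cache-2: +30 → 30 < 50
  db-r: +30 → 30 < 120
  search-1: +95 → 95 ≥ 50
  worker-1: +10 → 10 < 100
Round 3 — search-1 pages on-call.
  app-b: +60 → 60 ≥ 30
  db-r: +30 → 60 < 120
  worker-1: +45 → 55 < 100
Round 4 — app-b pages on-call.
  cache-2: +75 → 105 ≥ 50
  edge-2: +15 → 80 < 120
Round 5 — cache-2 pages on-call.
  db-r: +40 → 100 < 120
No further pages.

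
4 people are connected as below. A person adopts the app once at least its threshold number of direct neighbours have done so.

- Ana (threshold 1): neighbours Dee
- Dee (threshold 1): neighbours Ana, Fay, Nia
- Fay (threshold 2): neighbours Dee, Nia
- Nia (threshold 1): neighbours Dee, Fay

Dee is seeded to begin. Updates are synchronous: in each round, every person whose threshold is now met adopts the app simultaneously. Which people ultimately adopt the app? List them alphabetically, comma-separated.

Ana, Dee, Fay, Nia

Round 1 — Dee adopts the app (initial).
Round 2 — checking thresholds:
  Ana: 1 of 1 neighbours ≥ 1, adopts the app.
  Fay: 1 of 2 neighbours < 2, not yet.
  Nia: 1 of 2 neighbours ≥ 1, adopts the app.
Round 3 — checking thresholds:
  Fay: 2 of 2 neighbours ≥ 2, adopts the app.
Round 4 — no new adoptions; cascade stops.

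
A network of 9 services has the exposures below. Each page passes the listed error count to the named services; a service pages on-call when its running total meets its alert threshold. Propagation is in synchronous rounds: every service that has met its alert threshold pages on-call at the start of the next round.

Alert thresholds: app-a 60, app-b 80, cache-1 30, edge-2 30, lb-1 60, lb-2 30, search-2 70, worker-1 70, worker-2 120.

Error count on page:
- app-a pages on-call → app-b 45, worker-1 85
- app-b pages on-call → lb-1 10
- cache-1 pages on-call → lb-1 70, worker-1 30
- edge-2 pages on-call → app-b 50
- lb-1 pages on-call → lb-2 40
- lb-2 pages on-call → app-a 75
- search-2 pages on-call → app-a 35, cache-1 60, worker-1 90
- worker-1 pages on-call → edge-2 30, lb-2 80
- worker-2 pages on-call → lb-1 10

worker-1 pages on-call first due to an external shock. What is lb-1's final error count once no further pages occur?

Round 1 — worker-1 pages on-call (initial).
  edge-2: +30 → 30 ≥ 30
  lb-2: +80 → 80 ≥ 30
Round 2 — edge-2, lb-2 page on-call.
  app-a: +75 → 75 ≥ 60
  app-b: +50 → 50 < 80
Round 3 — app-a pages on-call.
  app-b: +45 → 95 ≥ 80
Round 4 — app-b pages on-call.
  lb-1: +10 → 10 < 60
No further pages.

10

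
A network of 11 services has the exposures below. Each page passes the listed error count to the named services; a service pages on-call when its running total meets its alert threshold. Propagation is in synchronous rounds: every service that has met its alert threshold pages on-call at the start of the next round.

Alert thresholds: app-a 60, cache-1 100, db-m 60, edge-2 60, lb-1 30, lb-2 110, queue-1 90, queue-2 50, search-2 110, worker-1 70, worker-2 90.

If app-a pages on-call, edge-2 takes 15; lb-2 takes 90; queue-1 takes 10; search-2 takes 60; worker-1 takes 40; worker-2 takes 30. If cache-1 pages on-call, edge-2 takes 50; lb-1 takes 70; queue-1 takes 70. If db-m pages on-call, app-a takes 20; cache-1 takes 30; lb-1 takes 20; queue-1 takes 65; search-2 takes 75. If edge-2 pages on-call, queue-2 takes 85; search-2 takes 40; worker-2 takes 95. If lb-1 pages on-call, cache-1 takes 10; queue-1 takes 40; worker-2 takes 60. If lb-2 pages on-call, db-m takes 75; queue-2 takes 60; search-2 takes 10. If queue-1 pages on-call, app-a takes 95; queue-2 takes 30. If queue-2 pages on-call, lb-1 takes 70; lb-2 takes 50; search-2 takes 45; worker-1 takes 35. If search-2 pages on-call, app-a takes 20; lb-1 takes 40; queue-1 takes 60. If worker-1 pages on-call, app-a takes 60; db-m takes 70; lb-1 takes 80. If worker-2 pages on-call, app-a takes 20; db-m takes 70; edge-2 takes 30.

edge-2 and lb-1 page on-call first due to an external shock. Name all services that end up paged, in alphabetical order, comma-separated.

Round 1 — edge-2, lb-1 page on-call (initial).
  cache-1: +10 → 10 < 100
  queue-1: +40 → 40 < 90
  queue-2: +85 → 85 ≥ 50
  search-2: +40 → 40 < 110
  worker-2: +95+60 → 155 ≥ 90
Round 2 — queue-2, worker-2 page on-call.
  app-a: +20 → 20 < 60
  db-m: +70 → 70 ≥ 60
  lb-2: +50 → 50 < 110
  search-2: +45 → 85 < 110
  worker-1: +35 → 35 < 70
Round 3 — db-m pages on-call.
  app-a: +20 → 40 < 60
  cache-1: +30 → 40 < 100
  queue-1: +65 → 105 ≥ 90
  search-2: +75 → 160 ≥ 110
Round 4 — queue-1, search-2 page on-call.
  app-a: +95+20 → 155 ≥ 60
Round 5 — app-a pages on-call.
  lb-2: +90 → 140 ≥ 110
  worker-1: +40 → 75 ≥ 70
Round 6 — lb-2, worker-1 page on-call.
No further pages.

app-a, db-m, edge-2, lb-1, lb-2, queue-1, queue-2, search-2, worker-1, worker-2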